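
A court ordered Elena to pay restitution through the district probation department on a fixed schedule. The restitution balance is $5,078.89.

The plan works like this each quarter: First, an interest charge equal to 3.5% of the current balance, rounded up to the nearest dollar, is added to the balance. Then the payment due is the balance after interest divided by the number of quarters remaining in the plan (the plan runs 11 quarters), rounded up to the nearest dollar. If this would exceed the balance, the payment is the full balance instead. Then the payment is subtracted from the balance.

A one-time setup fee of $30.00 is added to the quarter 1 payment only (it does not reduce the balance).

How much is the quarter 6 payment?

$568.00

Quarter 1: $5,078.89 +$178.00 interest = $5,256.89; pay $478.00 (+ $30.00 fee) → $4,778.89
Quarter 2: $4,778.89 +$168.00 interest = $4,946.89; pay $495.00 → $4,451.89
Quarter 3: $4,451.89 +$156.00 interest = $4,607.89; pay $512.00 → $4,095.89
Quarter 4: $4,095.89 +$144.00 interest = $4,239.89; pay $530.00 → $3,709.89
Quarter 5: $3,709.89 +$130.00 interest = $3,839.89; pay $549.00 → $3,290.89
Quarter 6: $3,290.89 +$116.00 interest = $3,406.89; pay $568.00 → $2,838.89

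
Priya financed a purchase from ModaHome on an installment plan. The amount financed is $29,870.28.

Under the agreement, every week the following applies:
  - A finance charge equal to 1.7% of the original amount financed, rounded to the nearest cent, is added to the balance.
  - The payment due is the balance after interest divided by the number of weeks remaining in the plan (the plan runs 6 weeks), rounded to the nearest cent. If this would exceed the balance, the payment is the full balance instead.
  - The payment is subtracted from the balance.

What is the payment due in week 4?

Week 1: opening $29,870.28; interest $507.79 → $30,378.07; payment $5,063.01; balance $25,315.06
Week 2: opening $25,315.06; interest $507.79 → $25,822.85; payment $5,164.57; balance $20,658.28
Week 3: opening $20,658.28; interest $507.79 → $21,166.07; payment $5,291.52; balance $15,874.55
Week 4: opening $15,874.55; interest $507.79 → $16,382.34; payment $5,460.78; balance $10,921.56

$5,460.78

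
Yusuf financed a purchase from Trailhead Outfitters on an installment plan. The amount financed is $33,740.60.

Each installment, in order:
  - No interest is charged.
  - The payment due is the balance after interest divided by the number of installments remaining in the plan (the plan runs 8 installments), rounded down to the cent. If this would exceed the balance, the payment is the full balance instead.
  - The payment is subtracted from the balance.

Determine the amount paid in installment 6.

$4,217.58

# | Opening | Payment | End bal
1 | $33,740.60 | $4,217.57 | $29,523.03
2 | $29,523.03 | $4,217.57 | $25,305.46
3 | $25,305.46 | $4,217.57 | $21,087.89
4 | $21,087.89 | $4,217.57 | $16,870.32
5 | $16,870.32 | $4,217.58 | $12,652.74
6 | $12,652.74 | $4,217.58 | $8,435.16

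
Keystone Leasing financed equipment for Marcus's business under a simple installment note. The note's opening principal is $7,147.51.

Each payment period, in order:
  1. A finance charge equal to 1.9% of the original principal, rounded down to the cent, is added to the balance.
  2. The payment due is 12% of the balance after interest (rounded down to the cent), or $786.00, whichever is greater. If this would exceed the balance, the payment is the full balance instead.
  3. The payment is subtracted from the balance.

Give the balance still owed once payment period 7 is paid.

# | Opening | Interest | Payment | End bal
1 | $7,147.51 | $135.80 | $873.99 | $6,409.32
2 | $6,409.32 | $135.80 | $786.00 | $5,759.12
3 | $5,759.12 | $135.80 | $786.00 | $5,108.92
4 | $5,108.92 | $135.80 | $786.00 | $4,458.72
5 | $4,458.72 | $135.80 | $786.00 | $3,808.52
6 | $3,808.52 | $135.80 | $786.00 | $3,158.32
7 | $3,158.32 | $135.80 | $786.00 | $2,508.12

$2,508.12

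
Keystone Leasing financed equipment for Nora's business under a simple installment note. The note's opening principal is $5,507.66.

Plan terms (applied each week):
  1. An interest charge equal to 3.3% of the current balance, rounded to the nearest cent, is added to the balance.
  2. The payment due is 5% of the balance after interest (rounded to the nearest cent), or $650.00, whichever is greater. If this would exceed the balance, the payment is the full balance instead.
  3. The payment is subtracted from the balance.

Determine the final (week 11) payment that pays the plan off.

Week 1: opening $5,507.66; interest $181.75 → $5,689.41; payment $650.00; balance $5,039.41
Week 2: opening $5,039.41; interest $166.30 → $5,205.71; payment $650.00; balance $4,555.71
Week 3: opening $4,555.71; interest $150.34 → $4,706.05; payment $650.00; balance $4,056.05
Week 4: opening $4,056.05; interest $133.85 → $4,189.90; payment $650.00; balance $3,539.90
Week 5: opening $3,539.90; interest $116.82 → $3,656.72; payment $650.00; balance $3,006.72
Week 6: opening $3,006.72; interest $99.22 → $3,105.94; payment $650.00; balance $2,455.94
Week 7: opening $2,455.94; interest $81.05 → $2,536.99; payment $650.00; balance $1,886.99
Week 8: opening $1,886.99; interest $62.27 → $1,949.26; payment $650.00; balance $1,299.26
Week 9: opening $1,299.26; interest $42.88 → $1,342.14; payment $650.00; balance $692.14
Week 10: opening $692.14; interest $22.84 → $714.98; payment $650.00; balance $64.98
Week 11: opening $64.98; interest $2.14 → $67.12; payment $67.12; balance $0.00

$67.12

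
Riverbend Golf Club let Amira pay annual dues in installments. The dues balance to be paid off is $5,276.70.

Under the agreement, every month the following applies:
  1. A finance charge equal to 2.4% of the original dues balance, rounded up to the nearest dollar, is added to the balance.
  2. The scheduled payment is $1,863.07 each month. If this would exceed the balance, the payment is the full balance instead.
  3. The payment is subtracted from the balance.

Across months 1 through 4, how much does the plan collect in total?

Month 1: opening $5,276.70; interest $127.00 → $5,403.70; payment $1,863.07; balance $3,540.63
Month 2: opening $3,540.63; interest $127.00 → $3,667.63; payment $1,863.07; balance $1,804.56
Month 3: opening $1,804.56; interest $127.00 → $1,931.56; payment $1,863.07; balance $68.49
Month 4: opening $68.49; interest $127.00 → $195.49; payment $195.49; balance $0.00
Total paid: $5,784.70

$5,784.70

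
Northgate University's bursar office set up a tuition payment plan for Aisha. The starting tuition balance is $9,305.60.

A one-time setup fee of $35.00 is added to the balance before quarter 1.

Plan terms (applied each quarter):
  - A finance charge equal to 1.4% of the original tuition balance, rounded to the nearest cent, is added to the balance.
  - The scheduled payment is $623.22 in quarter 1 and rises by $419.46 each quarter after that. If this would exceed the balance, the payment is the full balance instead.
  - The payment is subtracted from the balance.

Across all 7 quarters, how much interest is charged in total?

$911.96

Quarter 1: $9,340.60 +$130.28 interest = $9,470.88; pay $623.22 → $8,847.66
Quarter 2: $8,847.66 +$130.28 interest = $8,977.94; pay $1,042.68 → $7,935.26
Quarter 3: $7,935.26 +$130.28 interest = $8,065.54; pay $1,462.14 → $6,603.40
Quarter 4: $6,603.40 +$130.28 interest = $6,733.68; pay $1,881.60 → $4,852.08
Quarter 5: $4,852.08 +$130.28 interest = $4,982.36; pay $2,301.06 → $2,681.30
Quarter 6: $2,681.30 +$130.28 interest = $2,811.58; pay $2,720.52 → $91.06
Quarter 7: $91.06 +$130.28 interest = $221.34; pay $221.34 → $0.00
Total interest: $130.28 + $130.28 + $130.28 + $130.28 + $130.28 + $130.28 + $130.28 = $911.96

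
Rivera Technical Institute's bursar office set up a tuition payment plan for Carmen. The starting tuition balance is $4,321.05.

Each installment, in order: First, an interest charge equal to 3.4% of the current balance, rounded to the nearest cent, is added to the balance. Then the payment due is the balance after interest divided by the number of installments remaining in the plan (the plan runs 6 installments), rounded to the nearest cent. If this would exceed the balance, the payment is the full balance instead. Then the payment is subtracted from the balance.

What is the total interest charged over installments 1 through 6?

$544.36

Installment 1: $4,321.05 +$146.92 interest = $4,467.97; pay $744.66 → $3,723.31
Installment 2: $3,723.31 +$126.59 interest = $3,849.90; pay $769.98 → $3,079.92
Installment 3: $3,079.92 +$104.72 interest = $3,184.64; pay $796.16 → $2,388.48
Installment 4: $2,388.48 +$81.21 interest = $2,469.69; pay $823.23 → $1,646.46
Installment 5: $1,646.46 +$55.98 interest = $1,702.44; pay $851.22 → $851.22
Installment 6: $851.22 +$28.94 interest = $880.16; pay $880.16 → $0.00
Total interest: $146.92 + $126.59 + $104.72 + $81.21 + $55.98 + $28.94 = $544.36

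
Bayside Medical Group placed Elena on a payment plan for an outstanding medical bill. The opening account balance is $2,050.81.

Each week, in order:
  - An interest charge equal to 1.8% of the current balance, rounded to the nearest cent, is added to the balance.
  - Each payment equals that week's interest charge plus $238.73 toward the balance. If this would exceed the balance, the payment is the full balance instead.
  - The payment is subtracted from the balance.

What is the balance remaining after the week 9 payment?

$0.00

# | Opening | Interest | Payment | End bal
1 | $2,050.81 | $36.91 | $275.64 | $1,812.08
2 | $1,812.08 | $32.62 | $271.35 | $1,573.35
3 | $1,573.35 | $28.32 | $267.05 | $1,334.62
4 | $1,334.62 | $24.02 | $262.75 | $1,095.89
5 | $1,095.89 | $19.73 | $258.46 | $857.16
6 | $857.16 | $15.43 | $254.16 | $618.43
7 | $618.43 | $11.13 | $249.86 | $379.70
8 | $379.70 | $6.83 | $245.56 | $140.97
9 | $140.97 | $2.54 | $143.51 | $0.00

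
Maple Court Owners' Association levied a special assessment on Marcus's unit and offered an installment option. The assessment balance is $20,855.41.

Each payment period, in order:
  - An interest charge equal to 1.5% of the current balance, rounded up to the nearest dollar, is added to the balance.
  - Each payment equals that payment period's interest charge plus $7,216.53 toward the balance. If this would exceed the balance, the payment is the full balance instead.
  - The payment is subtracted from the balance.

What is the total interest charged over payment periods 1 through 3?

$615.00

Payment period 1: $20,855.41 +$313.00 interest = $21,168.41; pay $7,529.53 → $13,638.88
Payment period 2: $13,638.88 +$205.00 interest = $13,843.88; pay $7,421.53 → $6,422.35
Payment period 3: $6,422.35 +$97.00 interest = $6,519.35; pay $6,519.35 → $0.00
Total interest: $313.00 + $205.00 + $97.00 = $615.00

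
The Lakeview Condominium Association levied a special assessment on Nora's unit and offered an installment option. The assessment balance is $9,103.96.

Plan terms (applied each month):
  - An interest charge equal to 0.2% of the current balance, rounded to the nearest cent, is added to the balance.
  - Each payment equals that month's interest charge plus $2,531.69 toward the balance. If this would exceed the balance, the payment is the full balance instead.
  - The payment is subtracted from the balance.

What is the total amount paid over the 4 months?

$9,146.41

Month 1: opening $9,103.96; interest $18.21 → $9,122.17; payment $2,549.90; balance $6,572.27
Month 2: opening $6,572.27; interest $13.14 → $6,585.41; payment $2,544.83; balance $4,040.58
Month 3: opening $4,040.58; interest $8.08 → $4,048.66; payment $2,539.77; balance $1,508.89
Month 4: opening $1,508.89; interest $3.02 → $1,511.91; payment $1,511.91; balance $0.00
Total paid: $9,146.41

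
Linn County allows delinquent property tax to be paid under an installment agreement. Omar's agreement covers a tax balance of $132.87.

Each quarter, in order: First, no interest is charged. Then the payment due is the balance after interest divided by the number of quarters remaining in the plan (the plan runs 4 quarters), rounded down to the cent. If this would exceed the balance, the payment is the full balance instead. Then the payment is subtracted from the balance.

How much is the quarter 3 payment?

$33.22

Quarter 1: $132.87 − $33.21 → $99.66
Quarter 2: $99.66 − $33.22 → $66.44
Quarter 3: $66.44 − $33.22 → $33.22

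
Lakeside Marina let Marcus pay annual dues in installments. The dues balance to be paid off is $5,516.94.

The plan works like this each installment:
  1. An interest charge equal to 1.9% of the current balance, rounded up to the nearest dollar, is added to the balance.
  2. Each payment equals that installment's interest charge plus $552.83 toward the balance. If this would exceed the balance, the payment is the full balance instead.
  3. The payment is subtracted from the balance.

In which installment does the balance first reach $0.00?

Installment 1: opening $5,516.94; interest $105.00 → $5,621.94; payment $657.83; balance $4,964.11
Installment 2: opening $4,964.11; interest $95.00 → $5,059.11; payment $647.83; balance $4,411.28
Installment 3: opening $4,411.28; interest $84.00 → $4,495.28; payment $636.83; balance $3,858.45
Installment 4: opening $3,858.45; interest $74.00 → $3,932.45; payment $626.83; balance $3,305.62
Installment 5: opening $3,305.62; interest $63.00 → $3,368.62; payment $615.83; balance $2,752.79
Installment 6: opening $2,752.79; interest $53.00 → $2,805.79; payment $605.83; balance $2,199.96
Installment 7: opening $2,199.96; interest $42.00 → $2,241.96; payment $594.83; balance $1,647.13
Installment 8: opening $1,647.13; interest $32.00 → $1,679.13; payment $584.83; balance $1,094.30
Installment 9: opening $1,094.30; interest $21.00 → $1,115.30; payment $573.83; balance $541.47
Installment 10: opening $541.47; interest $11.00 → $552.47; payment $552.47; balance $0.00
Balance reaches $0.00 in installment 10.

10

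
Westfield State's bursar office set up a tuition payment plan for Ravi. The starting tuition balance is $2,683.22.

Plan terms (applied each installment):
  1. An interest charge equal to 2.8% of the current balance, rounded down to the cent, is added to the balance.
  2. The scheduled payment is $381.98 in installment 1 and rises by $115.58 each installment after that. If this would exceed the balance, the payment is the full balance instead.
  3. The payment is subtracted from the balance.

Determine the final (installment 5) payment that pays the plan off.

$716.26

# | Opening | Interest | Payment | End bal
1 | $2,683.22 | $75.13 | $381.98 | $2,376.37
2 | $2,376.37 | $66.53 | $497.56 | $1,945.34
3 | $1,945.34 | $54.46 | $613.14 | $1,386.66
4 | $1,386.66 | $38.82 | $728.72 | $696.76
5 | $696.76 | $19.50 | $716.26 | $0.00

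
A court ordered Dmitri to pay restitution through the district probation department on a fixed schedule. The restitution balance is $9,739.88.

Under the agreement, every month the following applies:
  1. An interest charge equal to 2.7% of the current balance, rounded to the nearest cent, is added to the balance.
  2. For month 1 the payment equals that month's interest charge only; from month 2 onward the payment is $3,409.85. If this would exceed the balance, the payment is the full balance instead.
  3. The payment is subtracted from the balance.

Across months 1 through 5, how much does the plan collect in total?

Month 1: opening $9,739.88; interest $262.98 → $10,002.86; payment $262.98; balance $9,739.88
Month 2: opening $9,739.88; interest $262.98 → $10,002.86; payment $3,409.85; balance $6,593.01
Month 3: opening $6,593.01; interest $178.01 → $6,771.02; payment $3,409.85; balance $3,361.17
Month 4: opening $3,361.17; interest $90.75 → $3,451.92; payment $3,409.85; balance $42.07
Month 5: opening $42.07; interest $1.14 → $43.21; payment $43.21; balance $0.00
Total paid: $10,535.74

$10,535.74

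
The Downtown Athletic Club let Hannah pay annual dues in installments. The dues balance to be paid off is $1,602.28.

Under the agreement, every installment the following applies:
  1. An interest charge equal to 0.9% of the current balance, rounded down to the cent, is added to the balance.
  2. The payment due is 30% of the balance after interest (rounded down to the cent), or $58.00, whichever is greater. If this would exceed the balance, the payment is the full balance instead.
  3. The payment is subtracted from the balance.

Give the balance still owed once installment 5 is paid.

$281.64

# | Opening | Interest | Payment | End bal
1 | $1,602.28 | $14.42 | $485.01 | $1,131.69
2 | $1,131.69 | $10.18 | $342.56 | $799.31
3 | $799.31 | $7.19 | $241.95 | $564.55
4 | $564.55 | $5.08 | $170.88 | $398.75
5 | $398.75 | $3.58 | $120.69 | $281.64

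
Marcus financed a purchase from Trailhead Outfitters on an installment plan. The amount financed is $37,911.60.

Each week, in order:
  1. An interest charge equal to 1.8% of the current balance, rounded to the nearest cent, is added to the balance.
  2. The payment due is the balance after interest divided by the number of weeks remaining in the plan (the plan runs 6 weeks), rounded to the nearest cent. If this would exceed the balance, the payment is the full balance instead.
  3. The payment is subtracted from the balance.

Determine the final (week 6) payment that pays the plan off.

$7,032.46

Week 1: $37,911.60 +$682.41 interest = $38,594.01; pay $6,432.34 → $32,161.67
Week 2: $32,161.67 +$578.91 interest = $32,740.58; pay $6,548.12 → $26,192.46
Week 3: $26,192.46 +$471.46 interest = $26,663.92; pay $6,665.98 → $19,997.94
Week 4: $19,997.94 +$359.96 interest = $20,357.90; pay $6,785.97 → $13,571.93
Week 5: $13,571.93 +$244.29 interest = $13,816.22; pay $6,908.11 → $6,908.11
Week 6: $6,908.11 +$124.35 interest = $7,032.46; pay $7,032.46 → $0.00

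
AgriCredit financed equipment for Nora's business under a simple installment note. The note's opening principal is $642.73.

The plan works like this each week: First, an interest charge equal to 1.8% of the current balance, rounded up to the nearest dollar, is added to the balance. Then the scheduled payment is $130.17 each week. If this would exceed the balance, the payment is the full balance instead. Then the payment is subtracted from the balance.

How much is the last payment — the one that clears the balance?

# | Opening | Interest | Payment | End bal
1 | $642.73 | $12.00 | $130.17 | $524.56
2 | $524.56 | $10.00 | $130.17 | $404.39
3 | $404.39 | $8.00 | $130.17 | $282.22
4 | $282.22 | $6.00 | $130.17 | $158.05
5 | $158.05 | $3.00 | $130.17 | $30.88
6 | $30.88 | $1.00 | $31.88 | $0.00

$31.88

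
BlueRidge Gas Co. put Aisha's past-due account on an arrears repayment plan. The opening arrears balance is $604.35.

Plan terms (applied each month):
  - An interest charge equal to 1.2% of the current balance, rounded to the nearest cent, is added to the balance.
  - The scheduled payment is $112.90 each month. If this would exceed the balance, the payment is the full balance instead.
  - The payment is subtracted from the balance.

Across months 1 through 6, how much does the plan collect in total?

$628.53

Month 1: $604.35 +$7.25 interest = $611.60; pay $112.90 → $498.70
Month 2: $498.70 +$5.98 interest = $504.68; pay $112.90 → $391.78
Month 3: $391.78 +$4.70 interest = $396.48; pay $112.90 → $283.58
Month 4: $283.58 +$3.40 interest = $286.98; pay $112.90 → $174.08
Month 5: $174.08 +$2.09 interest = $176.17; pay $112.90 → $63.27
Month 6: $63.27 +$0.76 interest = $64.03; pay $64.03 → $0.00
Total paid: $628.53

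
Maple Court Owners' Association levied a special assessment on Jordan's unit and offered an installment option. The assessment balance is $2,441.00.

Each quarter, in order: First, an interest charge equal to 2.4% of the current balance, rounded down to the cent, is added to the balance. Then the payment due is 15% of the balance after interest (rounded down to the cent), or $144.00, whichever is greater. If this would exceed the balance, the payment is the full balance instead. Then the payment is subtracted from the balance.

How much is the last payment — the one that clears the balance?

$7.28

Quarter 1: opening $2,441.00; interest $58.58 → $2,499.58; payment $374.93; balance $2,124.65
Quarter 2: opening $2,124.65; interest $50.99 → $2,175.64; payment $326.34; balance $1,849.30
Quarter 3: opening $1,849.30; interest $44.38 → $1,893.68; payment $284.05; balance $1,609.63
Quarter 4: opening $1,609.63; interest $38.63 → $1,648.26; payment $247.23; balance $1,401.03
Quarter 5: opening $1,401.03; interest $33.62 → $1,434.65; payment $215.19; balance $1,219.46
Quarter 6: opening $1,219.46; interest $29.26 → $1,248.72; payment $187.30; balance $1,061.42
Quarter 7: opening $1,061.42; interest $25.47 → $1,086.89; payment $163.03; balance $923.86
Quarter 8: opening $923.86; interest $22.17 → $946.03; payment $144.00; balance $802.03
Quarter 9: opening $802.03; interest $19.24 → $821.27; payment $144.00; balance $677.27
Quarter 10: opening $677.27; interest $16.25 → $693.52; payment $144.00; balance $549.52
Quarter 11: opening $549.52; interest $13.18 → $562.70; payment $144.00; balance $418.70
Quarter 12: opening $418.70; interest $10.04 → $428.74; payment $144.00; balance $284.74
Quarter 13: opening $284.74; interest $6.83 → $291.57; payment $144.00; balance $147.57
Quarter 14: opening $147.57; interest $3.54 → $151.11; payment $144.00; balance $7.11
Quarter 15: opening $7.11; interest $0.17 → $7.28; payment $7.28; balance $0.00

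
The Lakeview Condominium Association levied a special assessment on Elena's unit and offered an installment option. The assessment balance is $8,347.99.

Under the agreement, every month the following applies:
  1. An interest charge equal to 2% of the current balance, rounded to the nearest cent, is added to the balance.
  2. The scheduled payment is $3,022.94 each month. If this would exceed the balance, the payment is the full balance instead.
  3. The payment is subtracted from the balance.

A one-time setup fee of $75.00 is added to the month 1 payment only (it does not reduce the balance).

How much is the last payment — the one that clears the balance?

# | Opening | Interest | Payment | Fee | End bal
1 | $8,347.99 | $166.96 | $3,022.94 | $75.00 | $5,492.01
2 | $5,492.01 | $109.84 | $3,022.94 | — | $2,578.91
3 | $2,578.91 | $51.58 | $2,630.49 | — | $0.00

$2,630.49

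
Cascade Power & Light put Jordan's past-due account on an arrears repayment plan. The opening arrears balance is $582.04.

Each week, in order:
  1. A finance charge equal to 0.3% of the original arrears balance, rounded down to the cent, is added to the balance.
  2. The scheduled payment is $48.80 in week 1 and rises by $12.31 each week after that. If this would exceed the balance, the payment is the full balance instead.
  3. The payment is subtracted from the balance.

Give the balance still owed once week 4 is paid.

$319.94

Week 1: $582.04 +$1.74 interest = $583.78; pay $48.80 → $534.98
Week 2: $534.98 +$1.74 interest = $536.72; pay $61.11 → $475.61
Week 3: $475.61 +$1.74 interest = $477.35; pay $73.42 → $403.93
Week 4: $403.93 +$1.74 interest = $405.67; pay $85.73 → $319.94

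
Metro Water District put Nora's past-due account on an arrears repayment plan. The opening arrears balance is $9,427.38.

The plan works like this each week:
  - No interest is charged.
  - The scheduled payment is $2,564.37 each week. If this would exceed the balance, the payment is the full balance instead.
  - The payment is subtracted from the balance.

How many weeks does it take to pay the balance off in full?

4

# | Opening | Payment | End bal
1 | $9,427.38 | $2,564.37 | $6,863.01
2 | $6,863.01 | $2,564.37 | $4,298.64
3 | $4,298.64 | $2,564.37 | $1,734.27
4 | $1,734.27 | $1,734.27 | $0.00
Balance reaches $0.00 in week 4.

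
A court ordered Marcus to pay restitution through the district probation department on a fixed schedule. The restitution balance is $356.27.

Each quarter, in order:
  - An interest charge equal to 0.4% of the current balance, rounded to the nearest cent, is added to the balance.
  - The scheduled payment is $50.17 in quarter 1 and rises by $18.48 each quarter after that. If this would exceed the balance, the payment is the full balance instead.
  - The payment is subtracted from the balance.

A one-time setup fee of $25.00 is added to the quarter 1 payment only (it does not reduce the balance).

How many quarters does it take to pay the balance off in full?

# | Opening | Interest | Payment | Fee | End bal
1 | $356.27 | $1.43 | $50.17 | $25.00 | $307.53
2 | $307.53 | $1.23 | $68.65 | — | $240.11
3 | $240.11 | $0.96 | $87.13 | — | $153.94
4 | $153.94 | $0.62 | $105.61 | — | $48.95
5 | $48.95 | $0.20 | $49.15 | — | $0.00
Balance reaches $0.00 in quarter 5.

5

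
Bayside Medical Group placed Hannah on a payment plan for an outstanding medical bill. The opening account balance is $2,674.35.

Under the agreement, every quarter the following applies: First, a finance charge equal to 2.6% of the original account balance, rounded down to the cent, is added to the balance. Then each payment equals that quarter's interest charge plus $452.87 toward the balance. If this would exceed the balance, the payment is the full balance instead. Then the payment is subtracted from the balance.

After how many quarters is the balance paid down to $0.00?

Quarter 1: opening $2,674.35; interest $69.53 → $2,743.88; payment $522.40; balance $2,221.48
Quarter 2: opening $2,221.48; interest $69.53 → $2,291.01; payment $522.40; balance $1,768.61
Quarter 3: opening $1,768.61; interest $69.53 → $1,838.14; payment $522.40; balance $1,315.74
Quarter 4: opening $1,315.74; interest $69.53 → $1,385.27; payment $522.40; balance $862.87
Quarter 5: opening $862.87; interest $69.53 → $932.40; payment $522.40; balance $410.00
Quarter 6: opening $410.00; interest $69.53 → $479.53; payment $479.53; balance $0.00
Balance reaches $0.00 in quarter 6.

6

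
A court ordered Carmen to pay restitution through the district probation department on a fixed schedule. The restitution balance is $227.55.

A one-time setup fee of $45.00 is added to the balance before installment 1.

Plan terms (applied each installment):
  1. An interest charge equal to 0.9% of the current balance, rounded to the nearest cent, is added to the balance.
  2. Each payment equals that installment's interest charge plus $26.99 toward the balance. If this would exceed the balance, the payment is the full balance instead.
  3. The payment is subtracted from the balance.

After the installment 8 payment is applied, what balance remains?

Installment 1: $272.55 +$2.45 interest = $275.00; pay $29.44 → $245.56
Installment 2: $245.56 +$2.21 interest = $247.77; pay $29.20 → $218.57
Installment 3: $218.57 +$1.97 interest = $220.54; pay $28.96 → $191.58
Installment 4: $191.58 +$1.72 interest = $193.30; pay $28.71 → $164.59
Installment 5: $164.59 +$1.48 interest = $166.07; pay $28.47 → $137.60
Installment 6: $137.60 +$1.24 interest = $138.84; pay $28.23 → $110.61
Installment 7: $110.61 +$1.00 interest = $111.61; pay $27.99 → $83.62
Installment 8: $83.62 +$0.75 interest = $84.37; pay $27.74 → $56.63

$56.63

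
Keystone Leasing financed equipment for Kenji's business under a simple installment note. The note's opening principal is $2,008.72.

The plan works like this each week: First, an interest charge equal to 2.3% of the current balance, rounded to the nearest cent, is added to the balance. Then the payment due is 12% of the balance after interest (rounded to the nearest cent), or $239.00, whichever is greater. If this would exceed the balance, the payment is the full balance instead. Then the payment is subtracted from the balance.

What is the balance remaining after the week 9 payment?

$95.90

Week 1: $2,008.72 +$46.20 interest = $2,054.92; pay $246.59 → $1,808.33
Week 2: $1,808.33 +$41.59 interest = $1,849.92; pay $239.00 → $1,610.92
Week 3: $1,610.92 +$37.05 interest = $1,647.97; pay $239.00 → $1,408.97
Week 4: $1,408.97 +$32.41 interest = $1,441.38; pay $239.00 → $1,202.38
Week 5: $1,202.38 +$27.65 interest = $1,230.03; pay $239.00 → $991.03
Week 6: $991.03 +$22.79 interest = $1,013.82; pay $239.00 → $774.82
Week 7: $774.82 +$17.82 interest = $792.64; pay $239.00 → $553.64
Week 8: $553.64 +$12.73 interest = $566.37; pay $239.00 → $327.37
Week 9: $327.37 +$7.53 interest = $334.90; pay $239.00 → $95.90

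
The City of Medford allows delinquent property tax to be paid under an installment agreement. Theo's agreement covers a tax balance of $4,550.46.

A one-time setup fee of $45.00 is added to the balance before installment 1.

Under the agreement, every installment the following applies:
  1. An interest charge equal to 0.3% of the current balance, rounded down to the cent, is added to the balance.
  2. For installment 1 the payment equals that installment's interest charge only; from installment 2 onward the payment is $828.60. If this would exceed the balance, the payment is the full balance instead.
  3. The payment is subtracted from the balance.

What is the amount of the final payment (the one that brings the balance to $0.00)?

Installment 1: opening $4,595.46; interest $13.78 → $4,609.24; payment $13.78; balance $4,595.46
Installment 2: opening $4,595.46; interest $13.78 → $4,609.24; payment $828.60; balance $3,780.64
Installment 3: opening $3,780.64; interest $11.34 → $3,791.98; payment $828.60; balance $2,963.38
Installment 4: opening $2,963.38; interest $8.89 → $2,972.27; payment $828.60; balance $2,143.67
Installment 5: opening $2,143.67; interest $6.43 → $2,150.10; payment $828.60; balance $1,321.50
Installment 6: opening $1,321.50; interest $3.96 → $1,325.46; payment $828.60; balance $496.86
Installment 7: opening $496.86; interest $1.49 → $498.35; payment $498.35; balance $0.00

$498.35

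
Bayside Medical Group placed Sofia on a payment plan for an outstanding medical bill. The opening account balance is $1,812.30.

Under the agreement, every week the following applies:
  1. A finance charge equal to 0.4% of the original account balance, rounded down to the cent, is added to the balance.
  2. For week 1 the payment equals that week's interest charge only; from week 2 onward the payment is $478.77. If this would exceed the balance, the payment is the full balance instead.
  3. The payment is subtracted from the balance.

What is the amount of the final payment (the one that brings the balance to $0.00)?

Week 1: opening $1,812.30; interest $7.24 → $1,819.54; payment $7.24; balance $1,812.30
Week 2: opening $1,812.30; interest $7.24 → $1,819.54; payment $478.77; balance $1,340.77
Week 3: opening $1,340.77; interest $7.24 → $1,348.01; payment $478.77; balance $869.24
Week 4: opening $869.24; interest $7.24 → $876.48; payment $478.77; balance $397.71
Week 5: opening $397.71; interest $7.24 → $404.95; payment $404.95; balance $0.00

$404.95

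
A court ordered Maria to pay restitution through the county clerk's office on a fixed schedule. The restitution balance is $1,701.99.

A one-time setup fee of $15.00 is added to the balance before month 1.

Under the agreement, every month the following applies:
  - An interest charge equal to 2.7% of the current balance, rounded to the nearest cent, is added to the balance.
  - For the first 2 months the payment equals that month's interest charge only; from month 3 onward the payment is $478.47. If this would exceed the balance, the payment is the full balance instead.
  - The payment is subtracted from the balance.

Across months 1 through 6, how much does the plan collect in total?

$1,923.87

Month 1: $1,716.99 +$46.36 interest = $1,763.35; pay $46.36 → $1,716.99
Month 2: $1,716.99 +$46.36 interest = $1,763.35; pay $46.36 → $1,716.99
Month 3: $1,716.99 +$46.36 interest = $1,763.35; pay $478.47 → $1,284.88
Month 4: $1,284.88 +$34.69 interest = $1,319.57; pay $478.47 → $841.10
Month 5: $841.10 +$22.71 interest = $863.81; pay $478.47 → $385.34
Month 6: $385.34 +$10.40 interest = $395.74; pay $395.74 → $0.00
Total paid: $1,923.87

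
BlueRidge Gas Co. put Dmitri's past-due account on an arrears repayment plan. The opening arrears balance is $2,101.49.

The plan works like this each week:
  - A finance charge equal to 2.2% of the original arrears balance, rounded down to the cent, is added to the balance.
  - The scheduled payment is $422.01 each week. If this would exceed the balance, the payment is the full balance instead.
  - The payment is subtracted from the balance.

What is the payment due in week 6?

Week 1: opening $2,101.49; interest $46.23 → $2,147.72; payment $422.01; balance $1,725.71
Week 2: opening $1,725.71; interest $46.23 → $1,771.94; payment $422.01; balance $1,349.93
Week 3: opening $1,349.93; interest $46.23 → $1,396.16; payment $422.01; balance $974.15
Week 4: opening $974.15; interest $46.23 → $1,020.38; payment $422.01; balance $598.37
Week 5: opening $598.37; interest $46.23 → $644.60; payment $422.01; balance $222.59
Week 6: opening $222.59; interest $46.23 → $268.82; payment $268.82; balance $0.00

$268.82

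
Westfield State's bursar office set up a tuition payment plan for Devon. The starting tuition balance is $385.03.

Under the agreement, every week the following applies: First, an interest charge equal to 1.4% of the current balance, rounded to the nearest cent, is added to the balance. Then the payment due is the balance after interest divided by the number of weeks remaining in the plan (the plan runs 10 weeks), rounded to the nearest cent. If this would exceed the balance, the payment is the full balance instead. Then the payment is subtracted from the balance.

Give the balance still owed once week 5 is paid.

$206.37

# | Opening | Interest | Payment | End bal
1 | $385.03 | $5.39 | $39.04 | $351.38
2 | $351.38 | $4.92 | $39.59 | $316.71
3 | $316.71 | $4.43 | $40.14 | $281.00
4 | $281.00 | $3.93 | $40.70 | $244.23
5 | $244.23 | $3.42 | $41.28 | $206.37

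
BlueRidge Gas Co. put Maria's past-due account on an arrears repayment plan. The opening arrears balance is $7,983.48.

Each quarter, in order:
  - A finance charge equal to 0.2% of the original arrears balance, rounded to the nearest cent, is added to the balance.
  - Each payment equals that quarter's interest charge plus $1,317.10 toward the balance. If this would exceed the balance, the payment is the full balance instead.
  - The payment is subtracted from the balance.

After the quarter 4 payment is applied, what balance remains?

$2,715.08

Quarter 1: opening $7,983.48; interest $15.97 → $7,999.45; payment $1,333.07; balance $6,666.38
Quarter 2: opening $6,666.38; interest $15.97 → $6,682.35; payment $1,333.07; balance $5,349.28
Quarter 3: opening $5,349.28; interest $15.97 → $5,365.25; payment $1,333.07; balance $4,032.18
Quarter 4: opening $4,032.18; interest $15.97 → $4,048.15; payment $1,333.07; balance $2,715.08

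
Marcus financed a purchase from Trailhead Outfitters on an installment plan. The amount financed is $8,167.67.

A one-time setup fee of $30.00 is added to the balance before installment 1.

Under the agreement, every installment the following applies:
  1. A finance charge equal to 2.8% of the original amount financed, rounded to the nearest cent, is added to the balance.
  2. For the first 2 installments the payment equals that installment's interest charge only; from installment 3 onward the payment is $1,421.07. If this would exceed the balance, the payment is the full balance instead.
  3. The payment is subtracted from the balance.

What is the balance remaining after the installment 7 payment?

# | Opening | Interest | Payment | End bal
1 | $8,197.67 | $228.69 | $228.69 | $8,197.67
2 | $8,197.67 | $228.69 | $228.69 | $8,197.67
3 | $8,197.67 | $228.69 | $1,421.07 | $7,005.29
4 | $7,005.29 | $228.69 | $1,421.07 | $5,812.91
5 | $5,812.91 | $228.69 | $1,421.07 | $4,620.53
6 | $4,620.53 | $228.69 | $1,421.07 | $3,428.15
7 | $3,428.15 | $228.69 | $1,421.07 | $2,235.77

$2,235.77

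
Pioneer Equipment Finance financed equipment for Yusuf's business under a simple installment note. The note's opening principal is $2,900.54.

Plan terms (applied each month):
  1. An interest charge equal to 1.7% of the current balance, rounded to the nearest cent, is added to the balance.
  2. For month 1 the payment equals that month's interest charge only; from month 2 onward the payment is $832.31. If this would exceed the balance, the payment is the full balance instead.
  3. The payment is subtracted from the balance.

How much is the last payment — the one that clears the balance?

# | Opening | Interest | Payment | End bal
1 | $2,900.54 | $49.31 | $49.31 | $2,900.54
2 | $2,900.54 | $49.31 | $832.31 | $2,117.54
3 | $2,117.54 | $36.00 | $832.31 | $1,321.23
4 | $1,321.23 | $22.46 | $832.31 | $511.38
5 | $511.38 | $8.69 | $520.07 | $0.00

$520.07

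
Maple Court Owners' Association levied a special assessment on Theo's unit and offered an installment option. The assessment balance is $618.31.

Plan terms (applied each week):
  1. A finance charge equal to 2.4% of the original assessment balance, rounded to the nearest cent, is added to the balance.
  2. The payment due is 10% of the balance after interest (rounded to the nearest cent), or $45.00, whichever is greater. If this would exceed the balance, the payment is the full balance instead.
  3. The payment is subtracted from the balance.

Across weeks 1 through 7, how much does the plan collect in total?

Week 1: $618.31 +$14.84 interest = $633.15; pay $63.32 → $569.83
Week 2: $569.83 +$14.84 interest = $584.67; pay $58.47 → $526.20
Week 3: $526.20 +$14.84 interest = $541.04; pay $54.10 → $486.94
Week 4: $486.94 +$14.84 interest = $501.78; pay $50.18 → $451.60
Week 5: $451.60 +$14.84 interest = $466.44; pay $46.64 → $419.80
Week 6: $419.80 +$14.84 interest = $434.64; pay $45.00 → $389.64
Week 7: $389.64 +$14.84 interest = $404.48; pay $45.00 → $359.48
Total paid: $362.71

$362.71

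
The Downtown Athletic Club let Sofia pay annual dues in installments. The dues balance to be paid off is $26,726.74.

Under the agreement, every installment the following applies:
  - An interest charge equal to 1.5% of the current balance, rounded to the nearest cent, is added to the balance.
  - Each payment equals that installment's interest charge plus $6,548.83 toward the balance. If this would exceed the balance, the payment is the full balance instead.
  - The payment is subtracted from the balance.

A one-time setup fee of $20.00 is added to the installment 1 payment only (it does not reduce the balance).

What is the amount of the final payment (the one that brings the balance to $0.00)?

Installment 1: $26,726.74 +$400.90 interest = $27,127.64; pay $6,949.73 (+ $20.00 fee) → $20,177.91
Installment 2: $20,177.91 +$302.67 interest = $20,480.58; pay $6,851.50 → $13,629.08
Installment 3: $13,629.08 +$204.44 interest = $13,833.52; pay $6,753.27 → $7,080.25
Installment 4: $7,080.25 +$106.20 interest = $7,186.45; pay $6,655.03 → $531.42
Installment 5: $531.42 +$7.97 interest = $539.39; pay $539.39 → $0.00

$539.39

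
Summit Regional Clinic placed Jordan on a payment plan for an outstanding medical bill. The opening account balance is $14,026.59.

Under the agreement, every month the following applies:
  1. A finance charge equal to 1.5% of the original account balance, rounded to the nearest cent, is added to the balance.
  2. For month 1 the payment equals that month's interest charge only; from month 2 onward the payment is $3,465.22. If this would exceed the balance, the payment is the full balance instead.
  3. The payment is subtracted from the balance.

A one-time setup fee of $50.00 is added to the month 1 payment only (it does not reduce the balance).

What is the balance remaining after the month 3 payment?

Month 1: $14,026.59 +$210.40 interest = $14,236.99; pay $210.40 (+ $50.00 fee) → $14,026.59
Month 2: $14,026.59 +$210.40 interest = $14,236.99; pay $3,465.22 → $10,771.77
Month 3: $10,771.77 +$210.40 interest = $10,982.17; pay $3,465.22 → $7,516.95

$7,516.95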